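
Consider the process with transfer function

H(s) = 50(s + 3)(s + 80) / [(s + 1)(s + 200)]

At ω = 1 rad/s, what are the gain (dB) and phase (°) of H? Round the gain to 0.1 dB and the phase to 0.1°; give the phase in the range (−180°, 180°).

At s = jω = j1:
zero (s+3): 3 + j1 → |·| = √(3²+1²) = √10 ≈ 3.1623, ∠ = arctan(1/3) ≈ 18.43°
zero (s+80): 80 + j1 → |·| = √(80²+1²) = √6401 ≈ 80.006, ∠ = arctan(1/80) ≈ 0.72°
pole (s+1): 1 + j1 → |·| = √(1²+1²) = √2 ≈ 1.4142, ∠ = arctan(1/1) ≈ 45.00°
pole (s+200): 200 + j1 → |·| = √(200²+1²) = √40001 ≈ 200, ∠ = arctan(1/200) ≈ 0.29°
|H| = 50 · 253 / 282.84 ≈ 44.725
Gain = 20 log₁₀(44.725) ≈ 33.01 dB
∠H = 19.15° − 45.29° = -26.14°

33.0 dB, -26.1°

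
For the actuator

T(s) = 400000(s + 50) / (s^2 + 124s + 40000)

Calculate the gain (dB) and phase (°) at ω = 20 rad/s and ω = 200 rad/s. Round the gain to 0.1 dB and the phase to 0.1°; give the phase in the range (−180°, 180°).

ω = 20: 54.7 dB, 18.2°; ω = 200: 70.4 dB, -14.0°

At s = jω = j20:
zero (s+50): 50 + j20 → |·| = √(50²+20²) = √2900 ≈ 53.852, ∠ = arctan(20/50) ≈ 21.80°
quadratic: (j20)² + 124·j20 + 40000 = 39600 + j2480 → |·| ≈ 39678, ∠ ≈ 3.58°
|T| = 400000 · 53.852 / 39678 ≈ 542.89
Gain = 20 log₁₀(542.89) ≈ 54.69 dB
∠T = 21.80° − 3.58° = 18.22°

At s = jω = j200:
zero (s+50): 50 + j200 → |·| = √(50²+200²) = √42500 ≈ 206.16, ∠ = arctan(200/50) ≈ 75.96°
quadratic: (j200)² + 124·j200 + 40000 = 0 + j24800 → |·| ≈ 24800, ∠ ≈ 90.00°
|T| = 400000 · 206.16 / 24800 ≈ 3325.2
Gain = 20 log₁₀(3325.2) ≈ 70.44 dB
∠T = 75.96° − 90.00° = -14.04°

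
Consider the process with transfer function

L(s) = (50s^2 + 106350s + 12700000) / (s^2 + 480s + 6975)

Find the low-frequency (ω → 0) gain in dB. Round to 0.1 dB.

L(0) = 12700000 / 6975 ≈ 1820.8
20 log₁₀(1820.8) ≈ 65.21 dB

65.2 dB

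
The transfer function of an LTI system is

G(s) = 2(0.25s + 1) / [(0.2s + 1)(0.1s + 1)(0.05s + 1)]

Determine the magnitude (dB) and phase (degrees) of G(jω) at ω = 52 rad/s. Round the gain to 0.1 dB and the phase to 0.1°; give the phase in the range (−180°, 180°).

At ω = 52 rad/s:
zero (1 + j52·0.25) = 1 + j13 → |·| ≈ 13.038, ∠ ≈ 85.60°
pole (1 + j52·0.2) = 1 + j10.4 → |·| ≈ 10.448, ∠ ≈ 84.51°
pole (1 + j52·0.1) = 1 + j5.2 → |·| ≈ 5.2953, ∠ ≈ 79.11°
pole (1 + j52·0.05) = 1 + j2.6 → |·| ≈ 2.7857, ∠ ≈ 68.96°
|G| = 2 · 13.038 / (10.448 · 5.2953 · 2.7857) ≈ 0.16919
Gain = 20 log₁₀(0.16919) ≈ -15.43 dB
∠G = (85.60°) − (84.51° + 79.11° + 68.96°) = -146.98°

-15.4 dB, -147.0°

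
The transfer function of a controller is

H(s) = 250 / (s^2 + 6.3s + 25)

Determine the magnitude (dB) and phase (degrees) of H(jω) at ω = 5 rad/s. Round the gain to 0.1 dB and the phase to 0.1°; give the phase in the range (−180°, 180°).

18.0 dB, -90.0°

At s = jω = j5:
quadratic: (j5)² + 6.3·j5 + 25 = 0 + j31.5 → |·| ≈ 31.5, ∠ ≈ 90.00°
|H| = 250 / 31.5 ≈ 7.9365
Gain = 20 log₁₀(7.9365) ≈ 17.99 dB
∠H = 0.00° − 90.00° = -90.00°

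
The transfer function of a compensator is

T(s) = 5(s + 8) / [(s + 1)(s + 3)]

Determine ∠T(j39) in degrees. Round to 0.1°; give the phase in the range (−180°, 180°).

-95.7°

At s = jω = j39:
zero (s+8): 8 + j39 → |·| = √(8²+39²) = √1585 ≈ 39.812, ∠ = arctan(39/8) ≈ 78.41°
pole (s+1): 1 + j39 → |·| = √(1²+39²) = √1522 ≈ 39.013, ∠ = arctan(39/1) ≈ 88.53°
pole (s+3): 3 + j39 → |·| = √(3²+39²) = √1530 ≈ 39.115, ∠ = arctan(39/3) ≈ 85.60°
∠T = 78.41° − 174.13° = -95.72°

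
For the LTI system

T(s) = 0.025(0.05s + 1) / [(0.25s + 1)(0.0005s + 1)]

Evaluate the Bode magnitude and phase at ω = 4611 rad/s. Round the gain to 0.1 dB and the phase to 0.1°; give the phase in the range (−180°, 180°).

-54.0 dB, -66.8°

At ω = 4611 rad/s:
zero (1 + j4611·0.05) = 1 + j230.55 → |·| ≈ 230.55, ∠ ≈ 89.75°
pole (1 + j4611·0.25) = 1 + j1152.75 → |·| ≈ 1152.8, ∠ ≈ 89.95°
pole (1 + j4611·0.0005) = 1 + j2.3055 → |·| ≈ 2.513, ∠ ≈ 66.55°
|T| = 0.025 · 230.55 / (1152.8 · 2.513) ≈ 0.0019896
Gain = 20 log₁₀(0.0019896) ≈ -54.02 dB
∠T = (89.75°) − (89.95° + 66.55°) = -66.75°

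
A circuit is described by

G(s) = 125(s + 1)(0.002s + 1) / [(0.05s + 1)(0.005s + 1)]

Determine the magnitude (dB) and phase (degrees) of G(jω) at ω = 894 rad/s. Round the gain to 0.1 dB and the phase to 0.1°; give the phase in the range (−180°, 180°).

61.0 dB, -15.4°

At ω = 894 rad/s:
zero (1 + j894·1) = 1 + j894 → |·| ≈ 894, ∠ ≈ 89.94°
zero (1 + j894·0.002) = 1 + j1.788 → |·| ≈ 2.0486, ∠ ≈ 60.78°
pole (1 + j894·0.05) = 1 + j44.7 → |·| ≈ 44.711, ∠ ≈ 88.72°
pole (1 + j894·0.005) = 1 + j4.47 → |·| ≈ 4.5805, ∠ ≈ 77.39°
|G| = 125 · 894 · 2.0486 / (44.711 · 4.5805) ≈ 1117.8
Gain = 20 log₁₀(1117.8) ≈ 60.97 dB
∠G = (89.94° + 60.78°) − (88.72° + 77.39°) = -15.39°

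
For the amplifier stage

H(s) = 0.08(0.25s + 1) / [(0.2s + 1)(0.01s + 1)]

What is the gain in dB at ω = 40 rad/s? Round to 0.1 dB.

At ω = 40 rad/s:
zero (1 + j40·0.25) = 1 + j10 → |·| ≈ 10.05, ∠ ≈ 84.29°
pole (1 + j40·0.2) = 1 + j8 → |·| ≈ 8.0623, ∠ ≈ 82.87°
pole (1 + j40·0.01) = 1 + j0.4 → |·| ≈ 1.077, ∠ ≈ 21.80°
|H| = 0.08 · 10.05 / (8.0623 · 1.077) ≈ 0.092594
Gain = 20 log₁₀(0.092594) ≈ -20.67 dB

-20.7 dB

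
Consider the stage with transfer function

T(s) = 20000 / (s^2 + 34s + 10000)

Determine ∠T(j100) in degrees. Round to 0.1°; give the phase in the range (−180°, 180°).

At s = jω = j100:
quadratic: (j100)² + 34·j100 + 10000 = 0 + j3400 → |·| ≈ 3400, ∠ ≈ 90.00°
∠T = 0.00° − 90.00° = -90.00°

-90.0°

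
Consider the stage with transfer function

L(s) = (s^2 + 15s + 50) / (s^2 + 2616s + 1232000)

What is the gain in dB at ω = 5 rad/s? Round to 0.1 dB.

Substitute s = j5:
Numerator: (j5)^2 + 15(j5) + 50 = 25 + j75
Denominator: (j5)^2 + 2616(j5) + 1232000 = 1231975 + j13080
|N| = √(25² + 75²) ≈ 79.057, ∠N ≈ 71.57°
|D| = √(1231975² + 13080²) ≈ 1.232e+06, ∠D ≈ 0.61°
|L| = 79.057 / 1.232e+06 ≈ 6.417e-05
Gain = 20 log₁₀(6.417e-05) ≈ -83.85 dB

-83.9 dB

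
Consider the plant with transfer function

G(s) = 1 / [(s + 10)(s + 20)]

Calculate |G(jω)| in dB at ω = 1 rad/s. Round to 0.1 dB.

-46.1 dB

At s = jω = j1:
pole (s+10): 10 + j1 → |·| = √(10²+1²) = √101 ≈ 10.05, ∠ = arctan(1/10) ≈ 5.71°
pole (s+20): 20 + j1 → |·| = √(20²+1²) = √401 ≈ 20.025, ∠ = arctan(1/20) ≈ 2.86°
|G| = 1 / 201.25 ≈ 0.0049689
Gain = 20 log₁₀(0.0049689) ≈ -46.07 dB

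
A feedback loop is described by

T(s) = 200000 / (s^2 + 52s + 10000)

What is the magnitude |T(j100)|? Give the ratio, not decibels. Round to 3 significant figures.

At s = jω = j100:
quadratic: (j100)² + 52·j100 + 10000 = 0 + j5200 → |·| ≈ 5200, ∠ ≈ 90.00°
|T| = 200000 / 5200 ≈ 38.462

38.5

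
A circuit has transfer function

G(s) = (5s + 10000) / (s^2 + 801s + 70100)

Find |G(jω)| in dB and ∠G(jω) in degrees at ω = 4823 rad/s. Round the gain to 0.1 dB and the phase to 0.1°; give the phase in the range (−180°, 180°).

Substitute s = j4823:
Numerator: 5(j4823) + 10000 = 10000 + j24115
Denominator: (j4823)^2 + 801(j4823) + 70100 = -23191229 + j3863223
|N| = √(10000² + 24115²) ≈ 26106, ∠N ≈ 67.48°
|D| = √(23191229² + 3863223²) ≈ 2.3511e+07, ∠D ≈ 170.54°
|G| = 26106 / 2.3511e+07 ≈ 0.0011104
Gain = 20 log₁₀(0.0011104) ≈ -59.09 dB
∠G = 67.48° − 170.54° = -103.06°

-59.1 dB, -103.1°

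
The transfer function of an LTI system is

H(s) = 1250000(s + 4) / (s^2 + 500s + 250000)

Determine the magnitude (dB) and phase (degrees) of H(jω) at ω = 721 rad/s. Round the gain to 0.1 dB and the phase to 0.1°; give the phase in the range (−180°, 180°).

At s = jω = j721:
zero (s+4): 4 + j721 → |·| = √(4²+721²) = √519857 ≈ 721.01, ∠ = arctan(721/4) ≈ 89.68°
quadratic: (j721)² + 500·j721 + 250000 = -269841 + j360500 → |·| ≈ 4.503e+05, ∠ ≈ 126.82°
|H| = 1250000 · 721.01 / 4.503e+05 ≈ 2001.5
Gain = 20 log₁₀(2001.5) ≈ 66.03 dB
∠H = 89.68° − 126.82° = -37.14°

66.0 dB, -37.1°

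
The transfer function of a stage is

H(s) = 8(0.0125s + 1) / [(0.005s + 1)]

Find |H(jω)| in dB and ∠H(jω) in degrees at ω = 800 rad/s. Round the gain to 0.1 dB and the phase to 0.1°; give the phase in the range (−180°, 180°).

At ω = 800 rad/s:
zero (1 + j800·0.0125) = 1 + j10 → |·| ≈ 10.05, ∠ ≈ 84.29°
pole (1 + j800·0.005) = 1 + j4 → |·| ≈ 4.1231, ∠ ≈ 75.96°
|H| = 8 · 10.05 / (4.1231) ≈ 19.5
Gain = 20 log₁₀(19.5) ≈ 25.80 dB
∠H = (84.29°) − (75.96°) = 8.33°

25.8 dB, 8.3°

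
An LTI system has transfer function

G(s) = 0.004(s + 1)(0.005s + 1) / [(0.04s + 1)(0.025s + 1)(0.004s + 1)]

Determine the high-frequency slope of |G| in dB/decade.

Each pole contributes −20 dB/decade at high frequency; each zero contributes +20 dB/decade.
Net: 2 zero(s) − 3 pole(s) → -20 dB/decade.

-20 dB/decade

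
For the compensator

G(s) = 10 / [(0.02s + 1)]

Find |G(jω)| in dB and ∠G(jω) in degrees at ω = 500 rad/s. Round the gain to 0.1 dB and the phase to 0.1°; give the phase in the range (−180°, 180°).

-0.0 dB, -84.3°

At ω = 500 rad/s:
pole (1 + j500·0.02) = 1 + j10 → |·| ≈ 10.05, ∠ ≈ 84.29°
|G| = 10 · 1 / (10.05) ≈ 0.99502
Gain = 20 log₁₀(0.99502) ≈ -0.04 dB
∠G = (0°) − (84.29°) = -84.29°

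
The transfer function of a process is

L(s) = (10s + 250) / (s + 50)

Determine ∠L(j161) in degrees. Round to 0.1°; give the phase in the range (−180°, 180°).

Substitute s = j161:
Numerator: 10(j161) + 250 = 250 + j1610
Denominator: (j161) + 50 = 50 + j161
|N| = √(250² + 1610²) ≈ 1629.3, ∠N ≈ 81.17°
|D| = √(50² + 161²) ≈ 168.59, ∠D ≈ 72.75°
∠L = 81.17° − 72.75° = 8.42°

8.4°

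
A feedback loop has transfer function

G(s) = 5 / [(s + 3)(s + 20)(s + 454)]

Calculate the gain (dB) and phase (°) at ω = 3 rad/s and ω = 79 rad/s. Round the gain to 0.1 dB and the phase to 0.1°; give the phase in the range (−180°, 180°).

ω = 3: -77.8 dB, -53.9°; ω = 79: -115.5 dB, -173.5°

At s = jω = j3:
pole (s+3): 3 + j3 → |·| = √(3²+3²) = √18 ≈ 4.2426, ∠ = arctan(3/3) ≈ 45.00°
pole (s+20): 20 + j3 → |·| = √(20²+3²) = √409 ≈ 20.224, ∠ = arctan(3/20) ≈ 8.53°
pole (s+454): 454 + j3 → |·| = √(454²+3²) = √206125 ≈ 454.01, ∠ = arctan(3/454) ≈ 0.38°
|G| = 5 / 38955 ≈ 0.00012835
Gain = 20 log₁₀(0.00012835) ≈ -77.83 dB
∠G = 0.00° − 53.91° = -53.91°

At s = jω = j79:
pole (s+3): 3 + j79 → |·| = √(3²+79²) = √6250 ≈ 79.057, ∠ = arctan(79/3) ≈ 87.83°
pole (s+20): 20 + j79 → |·| = √(20²+79²) = √6641 ≈ 81.492, ∠ = arctan(79/20) ≈ 75.79°
pole (s+454): 454 + j79 → |·| = √(454²+79²) = √212357 ≈ 460.82, ∠ = arctan(79/454) ≈ 9.87°
|G| = 5 / 2.9688e+06 ≈ 1.6842e-06
Gain = 20 log₁₀(1.6842e-06) ≈ -115.47 dB
∠G = 0.00° − 173.49° = -173.49°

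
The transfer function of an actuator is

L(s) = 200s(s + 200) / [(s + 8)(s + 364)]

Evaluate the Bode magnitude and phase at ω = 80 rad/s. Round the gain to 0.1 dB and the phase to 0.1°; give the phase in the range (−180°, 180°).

41.2 dB, 15.1°

At s = jω = j80:
zero (s+200): 200 + j80 → |·| = √(200²+80²) = √46400 ≈ 215.41, ∠ = arctan(80/200) ≈ 21.80°
zero at origin: s = j80 → |·| = 80, ∠ = 90.00°
pole (s+8): 8 + j80 → |·| = √(8²+80²) = √6464 ≈ 80.399, ∠ = arctan(80/8) ≈ 84.29°
pole (s+364): 364 + j80 → |·| = √(364²+80²) = √138896 ≈ 372.69, ∠ = arctan(80/364) ≈ 12.40°
|L| = 200 · 17233 / 29964 ≈ 115.02
Gain = 20 log₁₀(115.02) ≈ 41.22 dB
∠L = 111.80° − 96.69° = 15.11°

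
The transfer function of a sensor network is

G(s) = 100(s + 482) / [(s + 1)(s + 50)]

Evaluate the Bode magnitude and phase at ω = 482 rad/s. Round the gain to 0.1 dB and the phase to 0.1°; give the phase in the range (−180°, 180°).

-10.7 dB, -129.0°

At s = jω = j482:
zero (s+482): 482 + j482 → |·| = √(482²+482²) = √464648 ≈ 681.65, ∠ = arctan(482/482) ≈ 45.00°
pole (s+1): 1 + j482 → |·| = √(1²+482²) = √232325 ≈ 482, ∠ = arctan(482/1) ≈ 89.88°
pole (s+50): 50 + j482 → |·| = √(50²+482²) = √234824 ≈ 484.59, ∠ = arctan(482/50) ≈ 84.08°
|G| = 100 · 681.65 / 2.3357e+05 ≈ 0.29184
Gain = 20 log₁₀(0.29184) ≈ -10.70 dB
∠G = 45.00° − 173.96° = -128.96°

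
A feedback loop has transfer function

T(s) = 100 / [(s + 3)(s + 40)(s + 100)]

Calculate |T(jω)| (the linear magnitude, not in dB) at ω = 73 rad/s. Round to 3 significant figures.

At s = jω = j73:
pole (s+3): 3 + j73 → |·| = √(3²+73²) = √5338 ≈ 73.062, ∠ = arctan(73/3) ≈ 87.65°
pole (s+40): 40 + j73 → |·| = √(40²+73²) = √6929 ≈ 83.241, ∠ = arctan(73/40) ≈ 61.28°
pole (s+100): 100 + j73 → |·| = √(100²+73²) = √15329 ≈ 123.81, ∠ = arctan(73/100) ≈ 36.13°
|T| = 100 / 7.5298e+05 ≈ 0.00013281

0.000133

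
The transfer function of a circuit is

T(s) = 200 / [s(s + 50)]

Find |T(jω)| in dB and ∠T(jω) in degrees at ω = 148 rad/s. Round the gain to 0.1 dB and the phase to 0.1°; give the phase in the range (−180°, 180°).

At s = jω = j148:
pole (s+50): 50 + j148 → |·| = √(50²+148²) = √24404 ≈ 156.22, ∠ = arctan(148/50) ≈ 71.33°
pole at origin: |s| = 148, ∠ = 90.00° (in denominator)
|T| = 200 / 23121 ≈ 0.0086501
Gain = 20 log₁₀(0.0086501) ≈ -41.26 dB
∠T = 0.00° − 161.33° = -161.33°

-41.3 dB, -161.3°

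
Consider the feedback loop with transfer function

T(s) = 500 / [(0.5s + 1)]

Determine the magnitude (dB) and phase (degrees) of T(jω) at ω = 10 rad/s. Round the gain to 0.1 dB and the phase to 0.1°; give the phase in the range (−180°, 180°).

39.8 dB, -78.7°

At ω = 10 rad/s:
pole (1 + j10·0.5) = 1 + j5 → |·| ≈ 5.099, ∠ ≈ 78.69°
|T| = 500 · 1 / (5.099) ≈ 98.058
Gain = 20 log₁₀(98.058) ≈ 39.83 dB
∠T = (0°) − (78.69°) = -78.69°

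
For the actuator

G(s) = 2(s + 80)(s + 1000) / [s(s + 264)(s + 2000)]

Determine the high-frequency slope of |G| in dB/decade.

-20 dB/decade

Each pole contributes −20 dB/decade at high frequency; each zero contributes +20 dB/decade.
Net: 2 zero(s) − 3 pole(s) → -20 dB/decade.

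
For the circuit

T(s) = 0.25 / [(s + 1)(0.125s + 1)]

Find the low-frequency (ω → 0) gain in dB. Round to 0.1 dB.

T(0) = 0.25 · 1 / 1 = 0.25
20 log₁₀(0.25) ≈ -12.04 dB

-12.0 dB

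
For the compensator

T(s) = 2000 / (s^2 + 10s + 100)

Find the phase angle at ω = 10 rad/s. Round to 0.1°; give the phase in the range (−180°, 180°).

At s = jω = j10:
quadratic: (j10)² + 10·j10 + 100 = 0 + j100 → |·| ≈ 100, ∠ ≈ 90.00°
∠T = 0.00° − 90.00° = -90.00°

-90.0°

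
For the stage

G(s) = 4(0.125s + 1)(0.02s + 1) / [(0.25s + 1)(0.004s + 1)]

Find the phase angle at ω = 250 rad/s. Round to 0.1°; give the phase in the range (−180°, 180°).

At ω = 250 rad/s:
zero (1 + j250·0.125) = 1 + j31.25 → |·| ≈ 31.266, ∠ ≈ 88.17°
zero (1 + j250·0.02) = 1 + j5 → |·| ≈ 5.099, ∠ ≈ 78.69°
pole (1 + j250·0.25) = 1 + j62.5 → |·| ≈ 62.508, ∠ ≈ 89.08°
pole (1 + j250·0.004) = 1 + j1 → |·| ≈ 1.4142, ∠ ≈ 45.00°
∠G = (88.17° + 78.69°) − (89.08° + 45.00°) = 32.78°

32.8°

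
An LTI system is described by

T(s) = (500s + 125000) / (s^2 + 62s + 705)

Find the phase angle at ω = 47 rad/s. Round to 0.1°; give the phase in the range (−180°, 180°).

Substitute s = j47:
Numerator: 500(j47) + 125000 = 125000 + j23500
Denominator: (j47)^2 + 62(j47) + 705 = -1504 + j2914
|N| = √(125000² + 23500²) ≈ 1.2719e+05, ∠N ≈ 10.65°
|D| = √(1504² + 2914²) ≈ 3279.2, ∠D ≈ 117.30°
∠T = 10.65° − 117.30° = -106.65°

-106.7°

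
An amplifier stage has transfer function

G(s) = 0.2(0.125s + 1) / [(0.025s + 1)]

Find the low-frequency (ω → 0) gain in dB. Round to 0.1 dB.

-14.0 dB

G(0) = 0.2 · 1 / 1 = 0.2
20 log₁₀(0.2) ≈ -13.98 dB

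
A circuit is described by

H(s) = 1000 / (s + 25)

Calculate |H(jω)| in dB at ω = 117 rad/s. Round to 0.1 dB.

18.4 dB

Substitute s = j117:
Numerator: 1000 = 1000 + j0
Denominator: (j117) + 25 = 25 + j117
|N| = √(1000² + 0²) ≈ 1000, ∠N ≈ 0.00°
|D| = √(25² + 117²) ≈ 119.64, ∠D ≈ 77.94°
|H| = 1000 / 119.64 ≈ 8.3584
Gain = 20 log₁₀(8.3584) ≈ 18.44 dB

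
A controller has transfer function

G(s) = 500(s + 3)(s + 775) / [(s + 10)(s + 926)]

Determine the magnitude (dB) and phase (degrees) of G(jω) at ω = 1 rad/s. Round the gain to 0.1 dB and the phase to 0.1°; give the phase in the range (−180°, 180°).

At s = jω = j1:
zero (s+3): 3 + j1 → |·| = √(3²+1²) = √10 ≈ 3.1623, ∠ = arctan(1/3) ≈ 18.43°
zero (s+775): 775 + j1 → |·| = √(775²+1²) = √600626 ≈ 775, ∠ = arctan(1/775) ≈ 0.07°
pole (s+10): 10 + j1 → |·| = √(10²+1²) = √101 ≈ 10.05, ∠ = arctan(1/10) ≈ 5.71°
pole (s+926): 926 + j1 → |·| = √(926²+1²) = √857477 ≈ 926, ∠ = arctan(1/926) ≈ 0.06°
|G| = 500 · 2450.8 / 9306.3 ≈ 131.67
Gain = 20 log₁₀(131.67) ≈ 42.39 dB
∠G = 18.50° − 5.77° = 12.73°

42.4 dB, 12.7°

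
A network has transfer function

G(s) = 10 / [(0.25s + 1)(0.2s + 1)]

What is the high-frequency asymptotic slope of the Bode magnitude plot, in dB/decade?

-40 dB/decade

Each pole contributes −20 dB/decade at high frequency; each zero contributes +20 dB/decade.
Net: 0 zero(s) − 2 pole(s) → -40 dB/decade.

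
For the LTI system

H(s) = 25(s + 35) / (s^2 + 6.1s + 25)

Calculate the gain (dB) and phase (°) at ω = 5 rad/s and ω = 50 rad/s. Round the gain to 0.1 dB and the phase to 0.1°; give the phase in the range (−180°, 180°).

ω = 5: 29.2 dB, -81.9°; ω = 50: -4.3 dB, -118.0°

At s = jω = j5:
zero (s+35): 35 + j5 → |·| = √(35²+5²) = √1250 ≈ 35.355, ∠ = arctan(5/35) ≈ 8.13°
quadratic: (j5)² + 6.1·j5 + 25 = 0 + j30.5 → |·| ≈ 30.5, ∠ ≈ 90.00°
|H| = 25 · 35.355 / 30.5 ≈ 28.98
Gain = 20 log₁₀(28.98) ≈ 29.24 dB
∠H = 8.13° − 90.00° = -81.87°

At s = jω = j50:
zero (s+35): 35 + j50 → |·| = √(35²+50²) = √3725 ≈ 61.033, ∠ = arctan(50/35) ≈ 55.01°
quadratic: (j50)² + 6.1·j50 + 25 = -2475 + j305 → |·| ≈ 2493.7, ∠ ≈ 172.97°
|H| = 25 · 61.033 / 2493.7 ≈ 0.61187
Gain = 20 log₁₀(0.61187) ≈ -4.27 dB
∠H = 55.01° − 172.97° = -117.96°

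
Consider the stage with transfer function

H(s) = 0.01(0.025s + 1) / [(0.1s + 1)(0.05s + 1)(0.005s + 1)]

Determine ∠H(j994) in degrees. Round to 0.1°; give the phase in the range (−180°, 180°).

At ω = 994 rad/s:
zero (1 + j994·0.025) = 1 + j24.85 → |·| ≈ 24.87, ∠ ≈ 87.70°
pole (1 + j994·0.1) = 1 + j99.4 → |·| ≈ 99.405, ∠ ≈ 89.42°
pole (1 + j994·0.05) = 1 + j49.7 → |·| ≈ 49.71, ∠ ≈ 88.85°
pole (1 + j994·0.005) = 1 + j4.97 → |·| ≈ 5.0696, ∠ ≈ 78.62°
∠H = (87.70°) − (89.42° + 88.85° + 78.62°) = -169.19°

-169.2°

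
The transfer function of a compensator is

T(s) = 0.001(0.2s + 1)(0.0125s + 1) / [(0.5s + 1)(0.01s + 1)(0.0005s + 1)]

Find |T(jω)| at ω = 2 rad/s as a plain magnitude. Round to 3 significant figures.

0.000762

At ω = 2 rad/s:
zero (1 + j2·0.2) = 1 + j0.4 → |·| ≈ 1.077, ∠ ≈ 21.80°
zero (1 + j2·0.0125) = 1 + j0.025 → |·| ≈ 1.0003, ∠ ≈ 1.43°
pole (1 + j2·0.5) = 1 + j1 → |·| ≈ 1.4142, ∠ ≈ 45.00°
pole (1 + j2·0.01) = 1 + j0.02 → |·| ≈ 1.0002, ∠ ≈ 1.15°
pole (1 + j2·0.0005) = 1 + j0.001 → |·| ≈ 1, ∠ ≈ 0.06°
|T| = 0.001 · 1.077 · 1.0003 / (1.4142 · 1.0002 · 1) ≈ 0.00076164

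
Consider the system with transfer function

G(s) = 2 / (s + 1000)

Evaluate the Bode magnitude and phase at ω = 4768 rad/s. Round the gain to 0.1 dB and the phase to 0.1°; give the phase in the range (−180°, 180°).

At s = jω = j4768:
pole (s+1000): 1000 + j4768 → |·| = √(1000²+4768²) = √23733824 ≈ 4871.7, ∠ = arctan(4768/1000) ≈ 78.15°
|G| = 2 / 4871.7 ≈ 0.00041053
Gain = 20 log₁₀(0.00041053) ≈ -67.73 dB
∠G = 0.00° − 78.15° = -78.15°

-67.7 dB, -78.2°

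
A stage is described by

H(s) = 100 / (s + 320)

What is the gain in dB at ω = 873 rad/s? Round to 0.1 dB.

-19.4 dB

Substitute s = j873:
Numerator: 100 = 100 + j0
Denominator: (j873) + 320 = 320 + j873
|N| = √(100² + 0²) ≈ 100, ∠N ≈ 0.00°
|D| = √(320² + 873²) ≈ 929.8, ∠D ≈ 69.87°
|H| = 100 / 929.8 ≈ 0.10755
Gain = 20 log₁₀(0.10755) ≈ -19.37 dB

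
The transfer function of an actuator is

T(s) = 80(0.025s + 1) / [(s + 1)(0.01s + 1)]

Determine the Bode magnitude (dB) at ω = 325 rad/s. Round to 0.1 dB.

At ω = 325 rad/s:
zero (1 + j325·0.025) = 1 + j8.125 → |·| ≈ 8.1863, ∠ ≈ 82.98°
pole (1 + j325·1) = 1 + j325 → |·| ≈ 325, ∠ ≈ 89.82°
pole (1 + j325·0.01) = 1 + j3.25 → |·| ≈ 3.4004, ∠ ≈ 72.90°
|T| = 80 · 8.1863 / (325 · 3.4004) ≈ 0.5926
Gain = 20 log₁₀(0.5926) ≈ -4.54 dB

-4.5 dB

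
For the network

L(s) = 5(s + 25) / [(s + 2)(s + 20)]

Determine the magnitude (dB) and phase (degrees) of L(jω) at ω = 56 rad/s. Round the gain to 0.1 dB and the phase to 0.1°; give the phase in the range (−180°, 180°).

At s = jω = j56:
zero (s+25): 25 + j56 → |·| = √(25²+56²) = √3761 ≈ 61.327, ∠ = arctan(56/25) ≈ 65.94°
pole (s+2): 2 + j56 → |·| = √(2²+56²) = √3140 ≈ 56.036, ∠ = arctan(56/2) ≈ 87.95°
pole (s+20): 20 + j56 → |·| = √(20²+56²) = √3536 ≈ 59.464, ∠ = arctan(56/20) ≈ 70.35°
|L| = 5 · 61.327 / 3332.1 ≈ 0.092025
Gain = 20 log₁₀(0.092025) ≈ -20.72 dB
∠L = 65.94° − 158.30° = -92.36°

-20.7 dB, -92.4°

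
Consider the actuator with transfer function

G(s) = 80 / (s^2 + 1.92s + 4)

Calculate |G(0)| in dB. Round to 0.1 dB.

26.0 dB

G(0) = 80 / 4 = 20
20 log₁₀(20) ≈ 26.02 dB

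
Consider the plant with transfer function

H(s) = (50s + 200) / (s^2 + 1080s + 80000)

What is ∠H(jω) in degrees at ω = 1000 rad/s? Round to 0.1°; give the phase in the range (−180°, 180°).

Substitute s = j1000:
Numerator: 50(j1000) + 200 = 200 + j50000
Denominator: (j1000)^2 + 1080(j1000) + 80000 = -920000 + j1080000
|N| = √(200² + 50000²) ≈ 50000, ∠N ≈ 89.77°
|D| = √(920000² + 1080000²) ≈ 1.4187e+06, ∠D ≈ 130.43°
∠H = 89.77° − 130.43° = -40.66°

-40.7°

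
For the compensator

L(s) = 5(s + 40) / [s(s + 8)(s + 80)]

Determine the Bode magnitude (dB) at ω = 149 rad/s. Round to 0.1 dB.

At s = jω = j149:
zero (s+40): 40 + j149 → |·| = √(40²+149²) = √23801 ≈ 154.28, ∠ = arctan(149/40) ≈ 74.97°
pole (s+8): 8 + j149 → |·| = √(8²+149²) = √22265 ≈ 149.21, ∠ = arctan(149/8) ≈ 86.93°
pole (s+80): 80 + j149 → |·| = √(80²+149²) = √28601 ≈ 169.12, ∠ = arctan(149/80) ≈ 61.77°
pole at origin: |s| = 149, ∠ = 90.00° (in denominator)
|L| = 5 · 154.28 / 3.7599e+06 ≈ 0.00020517
Gain = 20 log₁₀(0.00020517) ≈ -73.76 dB

-73.8 dB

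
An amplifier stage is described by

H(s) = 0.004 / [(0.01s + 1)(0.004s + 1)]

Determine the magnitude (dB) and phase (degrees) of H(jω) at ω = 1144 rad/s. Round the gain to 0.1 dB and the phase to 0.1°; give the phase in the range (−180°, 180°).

-82.6 dB, -162.7°

At ω = 1144 rad/s:
pole (1 + j1144·0.01) = 1 + j11.44 → |·| ≈ 11.484, ∠ ≈ 85.00°
pole (1 + j1144·0.004) = 1 + j4.576 → |·| ≈ 4.684, ∠ ≈ 77.67°
|H| = 0.004 · 1 / (11.484 · 4.684) ≈ 7.4362e-05
Gain = 20 log₁₀(7.4362e-05) ≈ -82.57 dB
∠H = (0°) − (85.00° + 77.67°) = -162.67°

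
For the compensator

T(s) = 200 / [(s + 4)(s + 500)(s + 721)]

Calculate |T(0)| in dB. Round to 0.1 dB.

-77.2 dB

T(0) = 200 / (4·500·721) ≈ 0.0001387
20 log₁₀(0.0001387) ≈ -77.16 dB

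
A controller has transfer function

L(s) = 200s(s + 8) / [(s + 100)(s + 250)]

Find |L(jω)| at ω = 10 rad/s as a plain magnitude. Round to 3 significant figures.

At s = jω = j10:
zero (s+8): 8 + j10 → |·| = √(8²+10²) = √164 ≈ 12.806, ∠ = arctan(10/8) ≈ 51.34°
zero at origin: s = j10 → |·| = 10, ∠ = 90.00°
pole (s+100): 100 + j10 → |·| = √(100²+10²) = √10100 ≈ 100.5, ∠ = arctan(10/100) ≈ 5.71°
pole (s+250): 250 + j10 → |·| = √(250²+10²) = √62600 ≈ 250.2, ∠ = arctan(10/250) ≈ 2.29°
|L| = 200 · 128.06 / 25145 ≈ 1.0186

1.02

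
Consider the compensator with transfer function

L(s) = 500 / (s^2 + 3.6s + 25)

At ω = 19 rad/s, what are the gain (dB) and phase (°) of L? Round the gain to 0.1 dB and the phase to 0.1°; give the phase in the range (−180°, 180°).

3.3 dB, -168.5°

At s = jω = j19:
quadratic: (j19)² + 3.6·j19 + 25 = -336 + j68.4 → |·| ≈ 342.89, ∠ ≈ 168.49°
|L| = 500 / 342.89 ≈ 1.4582
Gain = 20 log₁₀(1.4582) ≈ 3.28 dB
∠L = 0.00° − 168.49° = -168.49°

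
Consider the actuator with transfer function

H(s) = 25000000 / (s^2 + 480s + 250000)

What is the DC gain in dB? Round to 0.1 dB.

40.0 dB

H(0) = 25000000 / 250000 = 100
20 log₁₀(100) ≈ 40.00 dB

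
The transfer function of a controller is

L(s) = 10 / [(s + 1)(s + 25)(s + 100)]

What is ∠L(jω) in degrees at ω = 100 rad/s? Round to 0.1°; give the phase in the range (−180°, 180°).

At s = jω = j100:
pole (s+1): 1 + j100 → |·| = √(1²+100²) = √10001 ≈ 100, ∠ = arctan(100/1) ≈ 89.43°
pole (s+25): 25 + j100 → |·| = √(25²+100²) = √10625 ≈ 103.08, ∠ = arctan(100/25) ≈ 75.96°
pole (s+100): 100 + j100 → |·| = √(100²+100²) = √20000 ≈ 141.42, ∠ = arctan(100/100) ≈ 45.00°
∠L = 0.00° − 210.39° = -210.39° ≡ 149.61° (principal value)

149.6°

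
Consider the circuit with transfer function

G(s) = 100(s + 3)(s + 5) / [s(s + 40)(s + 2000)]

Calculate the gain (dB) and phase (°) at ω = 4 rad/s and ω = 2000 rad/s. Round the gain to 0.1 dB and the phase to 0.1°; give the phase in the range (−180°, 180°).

ω = 4: -40.0 dB, -4.0°; ω = 2000: -29.0 dB, -44.1°

At s = jω = j4:
zero (s+3): 3 + j4 → |·| = √(3²+4²) = √25 ≈ 5, ∠ = arctan(4/3) ≈ 53.13°
zero (s+5): 5 + j4 → |·| = √(5²+4²) = √41 ≈ 6.4031, ∠ = arctan(4/5) ≈ 38.66°
pole (s+40): 40 + j4 → |·| = √(40²+4²) = √1616 ≈ 40.2, ∠ = arctan(4/40) ≈ 5.71°
pole (s+2000): 2000 + j4 → |·| = √(2000²+4²) = √4000016 ≈ 2000, ∠ = arctan(4/2000) ≈ 0.11°
pole at origin: |s| = 4, ∠ = 90.00° (in denominator)
|G| = 100 · 32.016 / 3.216e+05 ≈ 0.0099552
Gain = 20 log₁₀(0.0099552) ≈ -40.04 dB
∠G = 91.79° − 95.82° = -4.03°

At s = jω = j2000:
zero (s+3): 3 + j2000 → |·| = √(3²+2000²) = √4000009 ≈ 2000, ∠ = arctan(2000/3) ≈ 89.91°
zero (s+5): 5 + j2000 → |·| = √(5²+2000²) = √4000025 ≈ 2000, ∠ = arctan(2000/5) ≈ 89.86°
pole (s+40): 40 + j2000 → |·| = √(40²+2000²) = √4001600 ≈ 2000.4, ∠ = arctan(2000/40) ≈ 88.85°
pole (s+2000): 2000 + j2000 → |·| = √(2000²+2000²) = √8000000 ≈ 2828.4, ∠ = arctan(2000/2000) ≈ 45.00°
pole at origin: |s| = 2000, ∠ = 90.00° (in denominator)
|G| = 100 · 4e+06 / 1.1316e+10 ≈ 0.035348
Gain = 20 log₁₀(0.035348) ≈ -29.03 dB
∠G = 179.77° − 223.85° = -44.08°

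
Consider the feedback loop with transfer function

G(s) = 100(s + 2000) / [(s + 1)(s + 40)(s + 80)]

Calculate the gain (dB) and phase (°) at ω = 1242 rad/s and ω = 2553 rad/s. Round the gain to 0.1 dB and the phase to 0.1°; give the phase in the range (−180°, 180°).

ω = 1242: -78.2 dB, 127.4°; ω = 2553: -94.2 dB, 144.6°

At s = jω = j1242:
zero (s+2000): 2000 + j1242 → |·| = √(2000²+1242²) = √5542564 ≈ 2354.3, ∠ = arctan(1242/2000) ≈ 31.84°
pole (s+1): 1 + j1242 → |·| = √(1²+1242²) = √1542565 ≈ 1242, ∠ = arctan(1242/1) ≈ 89.95°
pole (s+40): 40 + j1242 → |·| = √(40²+1242²) = √1544164 ≈ 1242.6, ∠ = arctan(1242/40) ≈ 88.16°
pole (s+80): 80 + j1242 → |·| = √(80²+1242²) = √1548964 ≈ 1244.6, ∠ = arctan(1242/80) ≈ 86.31°
|G| = 100 · 2354.3 / 1.9208e+09 ≈ 0.00012257
Gain = 20 log₁₀(0.00012257) ≈ -78.23 dB
∠G = 31.84° − 264.42° = -232.58° ≡ 127.42° (principal value)

At s = jω = j2553:
zero (s+2000): 2000 + j2553 → |·| = √(2000²+2553²) = √10517809 ≈ 3243.1, ∠ = arctan(2553/2000) ≈ 51.93°
pole (s+1): 1 + j2553 → |·| = √(1²+2553²) = √6517810 ≈ 2553, ∠ = arctan(2553/1) ≈ 89.98°
pole (s+40): 40 + j2553 → |·| = √(40²+2553²) = √6519409 ≈ 2553.3, ∠ = arctan(2553/40) ≈ 89.10°
pole (s+80): 80 + j2553 → |·| = √(80²+2553²) = √6524209 ≈ 2554.3, ∠ = arctan(2553/80) ≈ 88.21°
|G| = 100 · 3243.1 / 1.665e+10 ≈ 1.9478e-05
Gain = 20 log₁₀(1.9478e-05) ≈ -94.21 dB
∠G = 51.93° − 267.29° = -215.36° ≡ 144.64° (principal value)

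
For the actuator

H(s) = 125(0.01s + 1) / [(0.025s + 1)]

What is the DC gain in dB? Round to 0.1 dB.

41.9 dB

H(0) = 125 · 1 / 1 = 125
20 log₁₀(125) ≈ 41.94 dB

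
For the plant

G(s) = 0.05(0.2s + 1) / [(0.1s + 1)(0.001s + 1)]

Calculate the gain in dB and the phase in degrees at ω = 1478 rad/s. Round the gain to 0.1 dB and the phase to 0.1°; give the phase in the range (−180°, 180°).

-25.0 dB, -55.7°

At ω = 1478 rad/s:
zero (1 + j1478·0.2) = 1 + j295.6 → |·| ≈ 295.6, ∠ ≈ 89.81°
pole (1 + j1478·0.1) = 1 + j147.8 → |·| ≈ 147.8, ∠ ≈ 89.61°
pole (1 + j1478·0.001) = 1 + j1.478 → |·| ≈ 1.7845, ∠ ≈ 55.92°
|G| = 0.05 · 295.6 / (147.8 · 1.7845) ≈ 0.056038
Gain = 20 log₁₀(0.056038) ≈ -25.03 dB
∠G = (89.81°) − (89.61° + 55.92°) = -55.72°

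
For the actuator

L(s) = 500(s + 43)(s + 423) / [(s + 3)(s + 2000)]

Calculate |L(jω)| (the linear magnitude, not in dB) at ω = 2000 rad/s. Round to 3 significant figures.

361

At s = jω = j2000:
zero (s+43): 43 + j2000 → |·| = √(43²+2000²) = √4001849 ≈ 2000.5, ∠ = arctan(2000/43) ≈ 88.77°
zero (s+423): 423 + j2000 → |·| = √(423²+2000²) = √4178929 ≈ 2044.2, ∠ = arctan(2000/423) ≈ 78.06°
pole (s+3): 3 + j2000 → |·| = √(3²+2000²) = √4000009 ≈ 2000, ∠ = arctan(2000/3) ≈ 89.91°
pole (s+2000): 2000 + j2000 → |·| = √(2000²+2000²) = √8000000 ≈ 2828.4, ∠ = arctan(2000/2000) ≈ 45.00°
|L| = 500 · 4.0894e+06 / 5.6568e+06 ≈ 361.46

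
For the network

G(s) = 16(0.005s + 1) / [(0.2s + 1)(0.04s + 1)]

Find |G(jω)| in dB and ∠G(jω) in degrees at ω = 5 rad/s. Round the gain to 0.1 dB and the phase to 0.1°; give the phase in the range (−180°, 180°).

20.9 dB, -54.9°

At ω = 5 rad/s:
zero (1 + j5·0.005) = 1 + j0.025 → |·| ≈ 1.0003, ∠ ≈ 1.43°
pole (1 + j5·0.2) = 1 + j1 → |·| ≈ 1.4142, ∠ ≈ 45.00°
pole (1 + j5·0.04) = 1 + j0.2 → |·| ≈ 1.0198, ∠ ≈ 11.31°
|G| = 16 · 1.0003 / (1.4142 · 1.0198) ≈ 11.097
Gain = 20 log₁₀(11.097) ≈ 20.90 dB
∠G = (1.43°) − (45.00° + 11.31°) = -54.88°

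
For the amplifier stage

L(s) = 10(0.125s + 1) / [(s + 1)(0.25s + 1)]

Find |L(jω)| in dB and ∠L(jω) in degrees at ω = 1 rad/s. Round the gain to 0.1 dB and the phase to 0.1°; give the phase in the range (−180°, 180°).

At ω = 1 rad/s:
zero (1 + j1·0.125) = 1 + j0.125 → |·| ≈ 1.0078, ∠ ≈ 7.13°
pole (1 + j1·1) = 1 + j1 → |·| ≈ 1.4142, ∠ ≈ 45.00°
pole (1 + j1·0.25) = 1 + j0.25 → |·| ≈ 1.0308, ∠ ≈ 14.04°
|L| = 10 · 1.0078 / (1.4142 · 1.0308) ≈ 6.9134
Gain = 20 log₁₀(6.9134) ≈ 16.79 dB
∠L = (7.13°) − (45.00° + 14.04°) = -51.91°

16.8 dB, -51.9°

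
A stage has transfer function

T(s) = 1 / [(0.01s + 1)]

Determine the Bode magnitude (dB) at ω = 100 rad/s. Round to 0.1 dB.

At ω = 100 rad/s:
pole (1 + j100·0.01) = 1 + j1 → |·| ≈ 1.4142, ∠ ≈ 45.00°
|T| = 1 · 1 / (1.4142) ≈ 0.70711
Gain = 20 log₁₀(0.70711) ≈ -3.01 dB

-3.0 dB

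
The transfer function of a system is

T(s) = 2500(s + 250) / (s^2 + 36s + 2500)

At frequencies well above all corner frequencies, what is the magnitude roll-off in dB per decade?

Each pole contributes −20 dB/decade at high frequency; each zero contributes +20 dB/decade.
Net: 1 zero(s) − 2 pole(s) → -20 dB/decade.

-20 dB/decade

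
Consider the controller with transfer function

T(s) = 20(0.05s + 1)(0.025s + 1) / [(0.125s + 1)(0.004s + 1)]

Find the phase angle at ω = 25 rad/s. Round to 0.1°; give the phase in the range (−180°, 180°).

At ω = 25 rad/s:
zero (1 + j25·0.05) = 1 + j1.25 → |·| ≈ 1.6008, ∠ ≈ 51.34°
zero (1 + j25·0.025) = 1 + j0.625 → |·| ≈ 1.1792, ∠ ≈ 32.01°
pole (1 + j25·0.125) = 1 + j3.125 → |·| ≈ 3.2811, ∠ ≈ 72.26°
pole (1 + j25·0.004) = 1 + j0.1 → |·| ≈ 1.005, ∠ ≈ 5.71°
∠T = (51.34° + 32.01°) − (72.26° + 5.71°) = 5.38°

5.4°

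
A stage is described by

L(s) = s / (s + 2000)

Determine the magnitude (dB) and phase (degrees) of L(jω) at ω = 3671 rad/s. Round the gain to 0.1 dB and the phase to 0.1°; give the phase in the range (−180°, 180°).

At s = jω = j3671:
zero at origin: s = j3671 → |·| = 3671, ∠ = 90.00°
pole (s+2000): 2000 + j3671 → |·| = √(2000²+3671²) = √17476241 ≈ 4180.5, ∠ = arctan(3671/2000) ≈ 61.42°
|L| = 1 · 3671 / 4180.5 ≈ 0.87812
Gain = 20 log₁₀(0.87812) ≈ -1.13 dB
∠L = 90.00° − 61.42° = 28.58°

-1.1 dB, 28.6°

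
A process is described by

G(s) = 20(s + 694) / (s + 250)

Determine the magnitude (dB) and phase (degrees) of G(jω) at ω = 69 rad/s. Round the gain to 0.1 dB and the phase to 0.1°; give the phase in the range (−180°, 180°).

At s = jω = j69:
zero (s+694): 694 + j69 → |·| = √(694²+69²) = √486397 ≈ 697.42, ∠ = arctan(69/694) ≈ 5.68°
pole (s+250): 250 + j69 → |·| = √(250²+69²) = √67261 ≈ 259.35, ∠ = arctan(69/250) ≈ 15.43°
|G| = 20 · 697.42 / 259.35 ≈ 53.782
Gain = 20 log₁₀(53.782) ≈ 34.61 dB
∠G = 5.68° − 15.43° = -9.75°

34.6 dB, -9.8°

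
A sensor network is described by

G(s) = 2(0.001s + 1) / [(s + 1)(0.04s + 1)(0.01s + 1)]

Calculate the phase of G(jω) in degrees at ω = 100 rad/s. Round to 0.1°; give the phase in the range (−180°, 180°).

At ω = 100 rad/s:
zero (1 + j100·0.001) = 1 + j0.1 → |·| ≈ 1.005, ∠ ≈ 5.71°
pole (1 + j100·1) = 1 + j100 → |·| ≈ 100, ∠ ≈ 89.43°
pole (1 + j100·0.04) = 1 + j4 → |·| ≈ 4.1231, ∠ ≈ 75.96°
pole (1 + j100·0.01) = 1 + j1 → |·| ≈ 1.4142, ∠ ≈ 45.00°
∠G = (5.71°) − (89.43° + 75.96° + 45.00°) = -204.68° ≡ 155.32° (principal value)

155.3°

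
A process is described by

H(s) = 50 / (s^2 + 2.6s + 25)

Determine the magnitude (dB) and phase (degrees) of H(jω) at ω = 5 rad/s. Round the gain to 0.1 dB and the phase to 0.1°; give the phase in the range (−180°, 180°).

At s = jω = j5:
quadratic: (j5)² + 2.6·j5 + 25 = 0 + j13 → |·| ≈ 13, ∠ ≈ 90.00°
|H| = 50 / 13 ≈ 3.8462
Gain = 20 log₁₀(3.8462) ≈ 11.70 dB
∠H = 0.00° − 90.00° = -90.00°

11.7 dB, -90.0°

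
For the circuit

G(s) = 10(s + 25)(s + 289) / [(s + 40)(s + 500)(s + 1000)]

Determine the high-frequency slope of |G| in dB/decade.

-20 dB/decade

Each pole contributes −20 dB/decade at high frequency; each zero contributes +20 dB/decade.
Net: 2 zero(s) − 3 pole(s) → -20 dB/decade.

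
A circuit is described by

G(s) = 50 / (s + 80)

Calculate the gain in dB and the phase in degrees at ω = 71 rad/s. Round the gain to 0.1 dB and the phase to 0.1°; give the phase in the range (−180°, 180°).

At s = jω = j71:
pole (s+80): 80 + j71 → |·| = √(80²+71²) = √11441 ≈ 106.96, ∠ = arctan(71/80) ≈ 41.59°
|G| = 50 / 106.96 ≈ 0.46746
Gain = 20 log₁₀(0.46746) ≈ -6.61 dB
∠G = 0.00° − 41.59° = -41.59°

-6.6 dB, -41.6°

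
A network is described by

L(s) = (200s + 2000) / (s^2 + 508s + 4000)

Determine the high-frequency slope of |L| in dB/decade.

Each pole contributes −20 dB/decade at high frequency; each zero contributes +20 dB/decade.
Net: 1 zero(s) − 2 pole(s) → -20 dB/decade.

-20 dB/decade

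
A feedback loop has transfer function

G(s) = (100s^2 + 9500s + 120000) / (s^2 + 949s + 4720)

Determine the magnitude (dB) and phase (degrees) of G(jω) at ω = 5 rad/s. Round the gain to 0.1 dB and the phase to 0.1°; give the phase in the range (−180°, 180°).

Substitute s = j5:
Numerator: 100(j5)^2 + 9500(j5) + 120000 = 117500 + j47500
Denominator: (j5)^2 + 949(j5) + 4720 = 4695 + j4745
|N| = √(117500² + 47500²) ≈ 1.2674e+05, ∠N ≈ 22.01°
|D| = √(4695² + 4745²) ≈ 6675.2, ∠D ≈ 45.30°
|G| = 1.2674e+05 / 6675.2 ≈ 18.987
Gain = 20 log₁₀(18.987) ≈ 25.57 dB
∠G = 22.01° − 45.30° = -23.29°

25.6 dB, -23.3°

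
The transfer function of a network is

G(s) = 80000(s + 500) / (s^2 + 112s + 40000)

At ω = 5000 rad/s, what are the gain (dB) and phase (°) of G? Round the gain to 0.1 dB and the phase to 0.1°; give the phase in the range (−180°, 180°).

24.1 dB, -94.4°

At s = jω = j5000:
zero (s+500): 500 + j5000 → |·| = √(500²+5000²) = √25250000 ≈ 5024.9, ∠ = arctan(5000/500) ≈ 84.29°
quadratic: (j5000)² + 112·j5000 + 40000 = -24960000 + j560000 → |·| ≈ 2.4966e+07, ∠ ≈ 178.71°
|G| = 80000 · 5024.9 / 2.4966e+07 ≈ 16.102
Gain = 20 log₁₀(16.102) ≈ 24.14 dB
∠G = 84.29° − 178.71° = -94.42°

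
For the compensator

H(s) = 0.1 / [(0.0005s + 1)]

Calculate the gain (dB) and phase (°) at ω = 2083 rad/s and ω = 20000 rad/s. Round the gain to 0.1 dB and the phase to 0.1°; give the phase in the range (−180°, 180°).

ω = 2083: -23.2 dB, -46.2°; ω = 20000: -40.0 dB, -84.3°

At ω = 2083 rad/s:
pole (1 + j2083·0.0005) = 1 + j1.0415 → |·| ≈ 1.4439, ∠ ≈ 46.16°
|H| = 0.1 · 1 / (1.4439) ≈ 0.069257
Gain = 20 log₁₀(0.069257) ≈ -23.19 dB
∠H = (0°) − (46.16°) = -46.16°

At ω = 20000 rad/s:
pole (1 + j20000·0.0005) = 1 + j10 → |·| ≈ 10.05, ∠ ≈ 84.29°
|H| = 0.1 · 1 / (10.05) ≈ 0.0099502
Gain = 20 log₁₀(0.0099502) ≈ -40.04 dB
∠H = (0°) − (84.29°) = -84.29°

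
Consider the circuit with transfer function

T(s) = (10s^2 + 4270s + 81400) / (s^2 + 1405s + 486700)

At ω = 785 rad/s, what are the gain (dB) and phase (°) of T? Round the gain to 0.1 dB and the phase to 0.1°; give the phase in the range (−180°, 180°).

Substitute s = j785:
Numerator: 10(j785)^2 + 4270(j785) + 81400 = -6080850 + j3351950
Denominator: (j785)^2 + 1405(j785) + 486700 = -129525 + j1102925
|N| = √(6080850² + 3351950²) ≈ 6.9435e+06, ∠N ≈ 151.14°
|D| = √(129525² + 1102925²) ≈ 1.1105e+06, ∠D ≈ 96.70°
|T| = 6.9435e+06 / 1.1105e+06 ≈ 6.2526
Gain = 20 log₁₀(6.2526) ≈ 15.92 dB
∠T = 151.14° − 96.70° = 54.44°

15.9 dB, 54.4°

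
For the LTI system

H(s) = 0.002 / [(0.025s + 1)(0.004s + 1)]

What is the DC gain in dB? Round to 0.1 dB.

H(0) = 0.002 · 1 / 1 = 0.002
20 log₁₀(0.002) ≈ -53.98 dB

-54.0 dB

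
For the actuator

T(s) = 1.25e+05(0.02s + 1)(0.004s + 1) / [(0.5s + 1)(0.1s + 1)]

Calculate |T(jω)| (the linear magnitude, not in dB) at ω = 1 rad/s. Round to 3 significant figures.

1.11e+05

At ω = 1 rad/s:
zero (1 + j1·0.02) = 1 + j0.02 → |·| ≈ 1.0002, ∠ ≈ 1.15°
zero (1 + j1·0.004) = 1 + j0.004 → |·| ≈ 1, ∠ ≈ 0.23°
pole (1 + j1·0.5) = 1 + j0.5 → |·| ≈ 1.118, ∠ ≈ 26.57°
pole (1 + j1·0.1) = 1 + j0.1 → |·| ≈ 1.005, ∠ ≈ 5.71°
|T| = 1.25e+05 · 1.0002 · 1 / (1.118 · 1.005) ≈ 1.1127e+05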